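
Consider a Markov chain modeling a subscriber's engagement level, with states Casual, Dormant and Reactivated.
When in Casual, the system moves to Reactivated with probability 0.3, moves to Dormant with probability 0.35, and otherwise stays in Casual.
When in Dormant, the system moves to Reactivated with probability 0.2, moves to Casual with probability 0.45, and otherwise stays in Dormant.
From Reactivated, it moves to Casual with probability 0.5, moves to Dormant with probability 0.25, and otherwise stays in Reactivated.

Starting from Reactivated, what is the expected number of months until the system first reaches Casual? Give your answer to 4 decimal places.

Let t(s) be the expected number of months to first reach Casual from state s, with t(Casual) = 0. Conditioning on the first month:
t(Dormant) = 1 + 0.35·t(Dormant) + 0.2·t(Reactivated)
t(Reactivated) = 1 + 0.25·t(Dormant) + 0.25·t(Reactivated)
Solving: t(Dormant) = 2.1714, t(Reactivated) = 2.0571.
Expected months from Reactivated to Casual: 2.0571.

2.0571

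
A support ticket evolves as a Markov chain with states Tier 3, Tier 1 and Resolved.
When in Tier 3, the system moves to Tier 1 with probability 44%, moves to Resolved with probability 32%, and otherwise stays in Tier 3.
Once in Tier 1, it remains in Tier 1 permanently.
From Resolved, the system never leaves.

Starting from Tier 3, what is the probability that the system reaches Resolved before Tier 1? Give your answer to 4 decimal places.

Let h(s) be the probability of absorption at Resolved starting from transient state s. Then h(Resolved) = 1 and h(Tier 1) = 0. By first-step analysis:
h(Tier 3) = 0.24·h(Tier 3) + 0.44·0 + 0.32·1
Solving: h(Tier 3) = 0.4211.
Starting from Tier 3, the probability is 0.4211.

0.4211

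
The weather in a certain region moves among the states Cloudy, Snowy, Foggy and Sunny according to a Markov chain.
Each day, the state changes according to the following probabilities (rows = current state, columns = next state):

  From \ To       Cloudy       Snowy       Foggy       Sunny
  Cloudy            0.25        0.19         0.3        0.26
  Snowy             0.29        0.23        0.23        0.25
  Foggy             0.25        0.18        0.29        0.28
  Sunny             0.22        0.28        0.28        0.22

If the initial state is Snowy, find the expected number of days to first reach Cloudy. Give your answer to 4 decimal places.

3.8144

Let t(s) be the expected number of days to first reach Cloudy from state s, with t(Cloudy) = 0. Conditioning on the first day:
t(Snowy) = 1 + 0.23·t(Snowy) + 0.23·t(Foggy) + 0.25·t(Sunny)
t(Foggy) = 1 + 0.18·t(Snowy) + 0.29·t(Foggy) + 0.28·t(Sunny)
t(Sunny) = 1 + 0.28·t(Snowy) + 0.28·t(Foggy) + 0.22·t(Sunny)
Solving: t(Snowy) = 3.8144, t(Foggy) = 3.9853, t(Sunny) = 4.0819.
Expected days from Snowy to Cloudy: 3.8144.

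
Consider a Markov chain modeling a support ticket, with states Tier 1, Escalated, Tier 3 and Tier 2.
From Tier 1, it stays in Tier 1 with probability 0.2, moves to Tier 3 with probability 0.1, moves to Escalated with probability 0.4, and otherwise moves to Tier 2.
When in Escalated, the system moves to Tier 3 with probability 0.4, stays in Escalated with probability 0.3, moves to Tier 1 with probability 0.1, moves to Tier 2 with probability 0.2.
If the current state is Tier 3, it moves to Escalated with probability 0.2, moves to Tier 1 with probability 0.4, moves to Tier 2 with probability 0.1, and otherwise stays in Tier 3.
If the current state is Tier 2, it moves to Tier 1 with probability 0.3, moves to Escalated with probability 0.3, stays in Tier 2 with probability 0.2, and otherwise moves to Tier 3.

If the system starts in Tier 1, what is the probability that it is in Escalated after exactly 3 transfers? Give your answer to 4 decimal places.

0.2940

Propagate the distribution vector 3 transfers from Tier 1.
After 0 transfers: (1.0000, 0.0000, 0.0000, 0.0000)
After 1 transfer: (0.2000, 0.4000, 0.1000, 0.3000)
After 2 transfers: (0.2100, 0.3100, 0.2700, 0.2100)
After 3 transfers: (0.2440, 0.2940, 0.2680, 0.1940)
P(in Escalated after 3 transfers) = 0.2940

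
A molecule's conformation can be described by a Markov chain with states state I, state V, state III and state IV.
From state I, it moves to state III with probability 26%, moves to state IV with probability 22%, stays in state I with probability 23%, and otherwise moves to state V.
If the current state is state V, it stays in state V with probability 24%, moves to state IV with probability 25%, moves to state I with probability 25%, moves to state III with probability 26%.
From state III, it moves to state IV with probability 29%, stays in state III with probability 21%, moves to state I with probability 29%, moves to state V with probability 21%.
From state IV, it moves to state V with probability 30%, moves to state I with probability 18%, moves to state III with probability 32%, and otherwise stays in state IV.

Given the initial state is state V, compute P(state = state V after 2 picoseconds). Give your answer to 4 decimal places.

0.2597

Propagate the distribution vector 2 picoseconds from state V.
After 0 picoseconds: (0.0000, 1.0000, 0.0000, 0.0000)
After 1 picosecond: (0.2500, 0.2400, 0.2600, 0.2500)
After 2 picoseconds: (0.2379, 0.2597, 0.2620, 0.2404)
P(in state V after 2 picoseconds) = 0.2597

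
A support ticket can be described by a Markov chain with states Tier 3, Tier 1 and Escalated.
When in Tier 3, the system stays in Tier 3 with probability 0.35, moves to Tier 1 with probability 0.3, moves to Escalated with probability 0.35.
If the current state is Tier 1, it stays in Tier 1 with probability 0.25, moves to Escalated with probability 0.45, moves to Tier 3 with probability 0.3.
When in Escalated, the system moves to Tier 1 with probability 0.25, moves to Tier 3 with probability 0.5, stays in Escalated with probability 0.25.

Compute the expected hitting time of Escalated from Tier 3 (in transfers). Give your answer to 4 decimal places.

2.6415

Let t(s) be the expected number of transfers to first reach Escalated from state s, with t(Escalated) = 0. Conditioning on the first transfer:
t(Tier 3) = 1 + 0.35·t(Tier 3) + 0.3·t(Tier 1)
t(Tier 1) = 1 + 0.3·t(Tier 3) + 0.25·t(Tier 1)
Solving: t(Tier 3) = 2.6415, t(Tier 1) = 2.3899.
Expected transfers from Tier 3 to Escalated: 2.6415.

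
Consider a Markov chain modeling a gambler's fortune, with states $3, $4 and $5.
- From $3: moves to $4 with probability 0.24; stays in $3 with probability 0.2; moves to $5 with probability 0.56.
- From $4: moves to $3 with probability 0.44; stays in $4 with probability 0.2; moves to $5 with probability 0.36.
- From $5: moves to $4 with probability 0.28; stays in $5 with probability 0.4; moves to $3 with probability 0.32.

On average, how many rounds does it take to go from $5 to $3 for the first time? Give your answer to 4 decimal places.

Let t(s) be the expected number of rounds to first reach $3 from state s, with t($3) = 0. Conditioning on the first round:
t($4) = 1 + 0.2·t($4) + 0.36·t($5)
t($5) = 1 + 0.28·t($4) + 0.4·t($5)
Solving: t($4) = 2.5316, t($5) = 2.8481.
Expected rounds from $5 to $3: 2.8481.

2.8481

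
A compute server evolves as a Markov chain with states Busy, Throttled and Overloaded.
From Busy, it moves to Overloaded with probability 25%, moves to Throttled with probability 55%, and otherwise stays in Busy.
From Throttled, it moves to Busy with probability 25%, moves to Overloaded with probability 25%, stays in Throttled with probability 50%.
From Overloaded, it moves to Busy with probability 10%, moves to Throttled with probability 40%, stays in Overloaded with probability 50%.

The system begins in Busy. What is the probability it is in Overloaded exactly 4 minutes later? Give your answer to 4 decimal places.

Propagate the distribution vector 4 minutes from Busy.
After 0 minutes: (1.0000, 0.0000, 0.0000)
After 1 minute: (0.2000, 0.5500, 0.2500)
After 2 minutes: (0.2025, 0.4850, 0.3125)
After 3 minutes: (0.1930, 0.4789, 0.3281)
After 4 minutes: (0.1911, 0.4768, 0.3320)
P(in Overloaded after 4 minutes) = 0.3320

0.3320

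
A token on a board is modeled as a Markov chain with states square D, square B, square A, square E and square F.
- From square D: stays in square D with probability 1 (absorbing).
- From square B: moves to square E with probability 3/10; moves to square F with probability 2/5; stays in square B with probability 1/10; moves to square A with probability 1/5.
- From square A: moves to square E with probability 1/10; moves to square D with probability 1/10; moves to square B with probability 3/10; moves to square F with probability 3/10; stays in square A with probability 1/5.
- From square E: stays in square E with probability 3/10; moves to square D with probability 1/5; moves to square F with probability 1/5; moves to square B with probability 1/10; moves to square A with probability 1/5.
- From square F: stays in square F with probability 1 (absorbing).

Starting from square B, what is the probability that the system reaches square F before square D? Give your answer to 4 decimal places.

0.8200

Let h(s) be the probability of absorption at square F starting from transient state s. Then h(square F) = 1 and h(square D) = 0. By first-step analysis:
h(square B) = 0.1·h(square B) + 0.2·h(square A) + 0.3·h(square E) + 0.4·1
h(square A) = 0.1·0 + 0.3·h(square B) + 0.2·h(square A) + 0.1·h(square E) + 0.3·1
h(square E) = 0.2·0 + 0.1·h(square B) + 0.2·h(square A) + 0.3·h(square E) + 0.2·1
Solving: h(square B) = 0.8200, h(square A) = 0.7600, h(square E) = 0.6200.
Starting from square B, the probability is 0.8200.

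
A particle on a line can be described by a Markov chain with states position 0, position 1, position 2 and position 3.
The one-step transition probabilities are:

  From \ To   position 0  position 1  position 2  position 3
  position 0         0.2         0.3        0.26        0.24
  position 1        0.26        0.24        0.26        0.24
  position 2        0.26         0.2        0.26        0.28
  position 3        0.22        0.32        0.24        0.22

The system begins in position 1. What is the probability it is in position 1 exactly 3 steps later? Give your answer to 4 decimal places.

Propagate the distribution vector 3 steps from position 1.
After 0 steps: (0.0000, 1.0000, 0.0000, 0.0000)
After 1 step: (0.2600, 0.2400, 0.2600, 0.2400)
After 2 steps: (0.2348, 0.2644, 0.2552, 0.2456)
After 3 steps: (0.2361, 0.2635, 0.2551, 0.2453)
P(in position 1 after 3 steps) = 0.2635

0.2635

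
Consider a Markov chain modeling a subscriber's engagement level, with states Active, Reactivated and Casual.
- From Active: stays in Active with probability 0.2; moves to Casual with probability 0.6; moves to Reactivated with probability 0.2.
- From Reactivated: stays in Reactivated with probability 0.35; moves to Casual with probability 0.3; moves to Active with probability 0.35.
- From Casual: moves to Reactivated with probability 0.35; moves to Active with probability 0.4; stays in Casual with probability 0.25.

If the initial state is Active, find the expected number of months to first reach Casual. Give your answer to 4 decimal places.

Let t(s) be the expected number of months to first reach Casual from state s, with t(Casual) = 0. Conditioning on the first month:
t(Active) = 1 + 0.2·t(Active) + 0.2·t(Reactivated)
t(Reactivated) = 1 + 0.35·t(Active) + 0.35·t(Reactivated)
Solving: t(Active) = 1.8889, t(Reactivated) = 2.5556.
Expected months from Active to Casual: 1.8889.

1.8889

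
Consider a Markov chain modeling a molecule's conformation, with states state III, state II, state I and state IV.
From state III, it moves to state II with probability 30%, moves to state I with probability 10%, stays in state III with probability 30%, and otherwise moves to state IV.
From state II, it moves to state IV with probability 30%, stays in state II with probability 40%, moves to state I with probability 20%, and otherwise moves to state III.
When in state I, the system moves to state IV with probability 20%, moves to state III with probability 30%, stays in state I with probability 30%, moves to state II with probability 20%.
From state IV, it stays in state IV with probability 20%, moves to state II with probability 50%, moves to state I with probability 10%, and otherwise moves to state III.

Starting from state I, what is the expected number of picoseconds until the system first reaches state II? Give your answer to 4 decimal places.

3.3779

Let t(s) be the expected number of picoseconds to first reach state II from state s, with t(state II) = 0. Conditioning on the first picosecond:
t(state III) = 1 + 0.3·t(state III) + 0.1·t(state I) + 0.3·t(state IV)
t(state I) = 1 + 0.3·t(state III) + 0.3·t(state I) + 0.2·t(state IV)
t(state IV) = 1 + 0.2·t(state III) + 0.1·t(state I) + 0.2·t(state IV)
Solving: t(state III) = 2.9431, t(state I) = 3.3779, t(state IV) = 2.4080.
Expected picoseconds from state I to state II: 3.3779.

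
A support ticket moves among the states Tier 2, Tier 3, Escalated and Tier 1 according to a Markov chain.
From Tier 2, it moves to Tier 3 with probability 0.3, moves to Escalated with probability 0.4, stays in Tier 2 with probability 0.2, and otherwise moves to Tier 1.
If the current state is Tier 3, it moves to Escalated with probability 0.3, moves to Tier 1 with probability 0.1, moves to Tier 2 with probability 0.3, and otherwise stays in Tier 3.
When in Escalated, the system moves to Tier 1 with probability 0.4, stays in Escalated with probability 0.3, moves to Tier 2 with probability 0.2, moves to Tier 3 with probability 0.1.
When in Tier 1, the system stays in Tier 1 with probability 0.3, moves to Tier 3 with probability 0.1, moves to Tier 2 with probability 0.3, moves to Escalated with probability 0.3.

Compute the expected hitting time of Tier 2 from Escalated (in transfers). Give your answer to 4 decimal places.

Let t(s) be the expected number of transfers to first reach Tier 2 from state s, with t(Tier 2) = 0. Conditioning on the first transfer:
t(Tier 3) = 1 + 0.3·t(Tier 3) + 0.3·t(Escalated) + 0.1·t(Tier 1)
t(Escalated) = 1 + 0.1·t(Tier 3) + 0.3·t(Escalated) + 0.4·t(Tier 1)
t(Tier 1) = 1 + 0.1·t(Tier 3) + 0.3·t(Escalated) + 0.3·t(Tier 1)
Solving: t(Tier 3) = 3.7037, t(Escalated) = 4.0741, t(Tier 1) = 3.7037.
Expected transfers from Escalated to Tier 2: 4.0741.

4.0741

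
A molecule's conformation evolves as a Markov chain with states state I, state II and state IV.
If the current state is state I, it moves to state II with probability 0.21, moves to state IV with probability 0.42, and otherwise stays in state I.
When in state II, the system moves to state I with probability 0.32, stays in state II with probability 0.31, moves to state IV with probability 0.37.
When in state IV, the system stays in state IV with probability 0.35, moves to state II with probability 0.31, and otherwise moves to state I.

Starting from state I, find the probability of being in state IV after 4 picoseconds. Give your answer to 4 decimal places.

0.3797

Propagate the distribution vector 4 picoseconds from state I.
After 0 picoseconds: (1.0000, 0.0000, 0.0000)
After 1 picosecond: (0.3700, 0.2100, 0.4200)
After 2 picoseconds: (0.3469, 0.2730, 0.3801)
After 3 picoseconds: (0.3449, 0.2753, 0.3797)
After 4 picoseconds: (0.3448, 0.2755, 0.3797)
P(in state IV after 4 picoseconds) = 0.3797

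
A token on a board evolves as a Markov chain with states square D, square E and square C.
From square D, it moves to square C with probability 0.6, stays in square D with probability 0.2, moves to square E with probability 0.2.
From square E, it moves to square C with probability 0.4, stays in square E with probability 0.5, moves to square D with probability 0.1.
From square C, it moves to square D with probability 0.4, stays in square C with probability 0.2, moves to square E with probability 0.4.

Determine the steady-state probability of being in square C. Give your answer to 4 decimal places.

Let the stationary distribution be π with π = πP and π_1 + π_2 + π_3 = 1.
π_1 = 0.2·π_1 + 0.1·π_2 + 0.4·π_3
π_2 = 0.2·π_1 + 0.5·π_2 + 0.4·π_3
Solving with the normalization constraint gives π = (0.2353, 0.3922, 0.3725).
So the stationary probability of square C is 0.3725.

0.3725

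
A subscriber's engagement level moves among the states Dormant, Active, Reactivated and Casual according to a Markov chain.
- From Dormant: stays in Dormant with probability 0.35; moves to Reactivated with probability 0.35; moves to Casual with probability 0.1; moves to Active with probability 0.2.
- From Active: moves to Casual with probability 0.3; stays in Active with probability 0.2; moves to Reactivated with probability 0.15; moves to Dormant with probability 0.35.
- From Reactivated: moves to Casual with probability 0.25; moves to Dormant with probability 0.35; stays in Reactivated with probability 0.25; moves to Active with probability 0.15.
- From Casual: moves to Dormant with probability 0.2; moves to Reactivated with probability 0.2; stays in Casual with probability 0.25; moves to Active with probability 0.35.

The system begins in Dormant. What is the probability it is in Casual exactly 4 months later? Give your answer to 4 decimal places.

0.2131

Propagate the distribution vector 4 months from Dormant.
After 0 months: (1.0000, 0.0000, 0.0000, 0.0000)
After 1 month: (0.3500, 0.2000, 0.3500, 0.1000)
After 2 months: (0.3350, 0.1975, 0.2600, 0.2075)
After 3 months: (0.3189, 0.2181, 0.2534, 0.2096)
After 4 months: (0.3186, 0.2188, 0.2496, 0.2131)
P(in Casual after 4 months) = 0.2131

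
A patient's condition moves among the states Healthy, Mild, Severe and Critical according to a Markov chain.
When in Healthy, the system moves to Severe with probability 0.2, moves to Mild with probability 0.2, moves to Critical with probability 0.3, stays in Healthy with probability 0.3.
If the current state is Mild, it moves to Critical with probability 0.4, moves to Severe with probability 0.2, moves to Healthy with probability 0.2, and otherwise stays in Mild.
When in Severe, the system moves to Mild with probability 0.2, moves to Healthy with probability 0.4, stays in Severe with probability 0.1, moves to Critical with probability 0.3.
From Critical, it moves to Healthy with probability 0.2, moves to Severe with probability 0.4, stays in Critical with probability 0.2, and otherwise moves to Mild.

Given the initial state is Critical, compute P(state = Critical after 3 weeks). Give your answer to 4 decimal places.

0.2900

Propagate the distribution vector 3 weeks from Critical.
After 0 weeks: (0.0000, 0.0000, 0.0000, 1.0000)
After 1 week: (0.2000, 0.2000, 0.4000, 0.2000)
After 2 weeks: (0.3000, 0.2000, 0.2000, 0.3000)
After 3 weeks: (0.2700, 0.2000, 0.2400, 0.2900)
P(in Critical after 3 weeks) = 0.2900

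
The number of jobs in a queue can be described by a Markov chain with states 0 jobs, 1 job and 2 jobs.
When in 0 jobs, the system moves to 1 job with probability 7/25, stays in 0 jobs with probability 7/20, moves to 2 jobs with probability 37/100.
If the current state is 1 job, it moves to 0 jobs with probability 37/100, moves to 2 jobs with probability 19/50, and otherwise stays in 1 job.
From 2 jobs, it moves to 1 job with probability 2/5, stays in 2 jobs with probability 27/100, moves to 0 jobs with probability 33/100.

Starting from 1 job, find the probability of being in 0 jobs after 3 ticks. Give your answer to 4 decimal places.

Propagate the distribution vector 3 ticks from 1 job.
After 0 ticks: (0.0000, 1.0000, 0.0000)
After 1 tick: (0.3700, 0.2500, 0.3800)
After 2 ticks: (0.3474, 0.3181, 0.3345)
After 3 ticks: (0.3497, 0.3106, 0.3397)
P(in 0 jobs after 3 ticks) = 0.3497

0.3497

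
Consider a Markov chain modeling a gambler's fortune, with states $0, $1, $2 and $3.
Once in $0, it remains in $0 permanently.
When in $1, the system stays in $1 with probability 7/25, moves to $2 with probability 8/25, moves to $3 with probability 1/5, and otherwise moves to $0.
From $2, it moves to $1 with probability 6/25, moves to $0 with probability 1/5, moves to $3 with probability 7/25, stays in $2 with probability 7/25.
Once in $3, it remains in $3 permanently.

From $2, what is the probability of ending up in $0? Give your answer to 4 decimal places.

0.4348

Let h(s) be the probability of absorption at $0 starting from transient state s. Then h($0) = 1 and h($3) = 0. By first-step analysis:
h($1) = 0.2·1 + 0.28·h($1) + 0.32·h($2) + 0.2·0
h($2) = 0.2·1 + 0.24·h($1) + 0.28·h($2) + 0.28·0
Solving: h($1) = 0.4710, h($2) = 0.4348.
Starting from $2, the probability is 0.4348.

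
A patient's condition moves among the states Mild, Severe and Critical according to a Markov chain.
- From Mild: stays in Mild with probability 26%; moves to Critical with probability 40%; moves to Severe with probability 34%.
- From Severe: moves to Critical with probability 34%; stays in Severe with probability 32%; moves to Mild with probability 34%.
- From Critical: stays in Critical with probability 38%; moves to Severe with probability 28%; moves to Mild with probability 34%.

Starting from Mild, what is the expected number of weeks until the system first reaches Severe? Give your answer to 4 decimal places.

Let t(s) be the expected number of weeks to first reach Severe from state s, with t(Severe) = 0. Conditioning on the first week:
t(Mild) = 1 + 0.26·t(Mild) + 0.4·t(Critical)
t(Critical) = 1 + 0.34·t(Mild) + 0.38·t(Critical)
Solving: t(Mild) = 3.1599, t(Critical) = 3.3457.
Expected weeks from Mild to Severe: 3.1599.

3.1599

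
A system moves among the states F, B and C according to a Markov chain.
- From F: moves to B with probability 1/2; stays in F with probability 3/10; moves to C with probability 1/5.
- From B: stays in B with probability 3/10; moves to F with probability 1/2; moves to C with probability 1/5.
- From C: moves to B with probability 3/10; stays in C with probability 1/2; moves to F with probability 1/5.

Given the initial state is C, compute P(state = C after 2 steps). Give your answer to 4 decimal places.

0.3500

Sum over the intermediate state after 1 step:
P = P(C→F)·P(F→C) + P(C→B)·P(B→C) + P(C→C)·P(C→C)
  = 0.2×0.2 + 0.3×0.2 + 0.5×0.5
  = 0.0400 + 0.0600 + 0.2500 = 0.3500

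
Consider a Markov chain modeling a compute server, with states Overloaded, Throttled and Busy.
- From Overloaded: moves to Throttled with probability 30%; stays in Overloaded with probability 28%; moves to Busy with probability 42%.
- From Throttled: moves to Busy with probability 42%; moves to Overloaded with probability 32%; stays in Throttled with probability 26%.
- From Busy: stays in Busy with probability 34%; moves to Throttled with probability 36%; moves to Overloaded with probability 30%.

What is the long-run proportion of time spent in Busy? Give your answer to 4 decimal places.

0.3889

Let the stationary distribution be π with π = πP and π_1 + π_2 + π_3 = 1.
π_1 = 0.28·π_1 + 0.32·π_2 + 0.3·π_3
π_2 = 0.3·π_1 + 0.26·π_2 + 0.36·π_3
Solving with the normalization constraint gives π = (0.3002, 0.3109, 0.3889).
So the stationary probability of Busy is 0.3889.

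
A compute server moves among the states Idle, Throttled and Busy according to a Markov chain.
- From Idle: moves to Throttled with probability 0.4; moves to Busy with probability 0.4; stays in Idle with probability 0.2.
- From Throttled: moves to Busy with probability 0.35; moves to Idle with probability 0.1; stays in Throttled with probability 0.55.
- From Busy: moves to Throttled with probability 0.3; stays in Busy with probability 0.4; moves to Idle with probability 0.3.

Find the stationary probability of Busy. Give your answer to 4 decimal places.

0.3787

Let the stationary distribution be π with π = πP and π_1 + π_2 + π_3 = 1.
π_1 = 0.2·π_1 + 0.1·π_2 + 0.3·π_3
π_2 = 0.4·π_1 + 0.55·π_2 + 0.3·π_3
Solving with the normalization constraint gives π = (0.1953, 0.4260, 0.3787).
So the stationary probability of Busy is 0.3787.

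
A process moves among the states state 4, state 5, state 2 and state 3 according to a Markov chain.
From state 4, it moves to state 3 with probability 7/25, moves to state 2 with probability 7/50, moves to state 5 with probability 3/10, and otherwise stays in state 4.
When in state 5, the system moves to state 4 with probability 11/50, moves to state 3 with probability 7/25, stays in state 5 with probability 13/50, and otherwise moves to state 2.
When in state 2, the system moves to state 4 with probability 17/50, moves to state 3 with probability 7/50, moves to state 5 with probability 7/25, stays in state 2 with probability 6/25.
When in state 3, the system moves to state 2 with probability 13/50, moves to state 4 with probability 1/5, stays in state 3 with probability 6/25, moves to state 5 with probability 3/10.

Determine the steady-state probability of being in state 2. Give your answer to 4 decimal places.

0.2191

Let the stationary distribution be π with π = πP and π_1 + π_2 + π_3 + π_4 = 1.
π_1 = 0.28·π_1 + 0.22·π_2 + 0.34·π_3 + 0.2·π_4
π_2 = 0.3·π_1 + 0.26·π_2 + 0.28·π_3 + 0.3·π_4
π_3 = 0.14·π_1 + 0.24·π_2 + 0.24·π_3 + 0.26·π_4
Solving with the normalization constraint gives π = (0.2569, 0.2842, 0.2191, 0.2397).
So the stationary probability of state 2 is 0.2191.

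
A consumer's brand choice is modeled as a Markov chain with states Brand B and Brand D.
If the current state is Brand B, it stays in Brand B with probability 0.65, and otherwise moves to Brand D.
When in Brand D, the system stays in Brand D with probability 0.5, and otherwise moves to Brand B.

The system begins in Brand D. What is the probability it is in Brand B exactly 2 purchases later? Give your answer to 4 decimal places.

0.5750

Sum over the intermediate state after 1 purchase:
P = P(Brand D→Brand B)·P(Brand B→Brand B) + P(Brand D→Brand D)·P(Brand D→Brand B)
  = 0.5×0.65 + 0.5×0.5
  = 0.3250 + 0.2500 = 0.5750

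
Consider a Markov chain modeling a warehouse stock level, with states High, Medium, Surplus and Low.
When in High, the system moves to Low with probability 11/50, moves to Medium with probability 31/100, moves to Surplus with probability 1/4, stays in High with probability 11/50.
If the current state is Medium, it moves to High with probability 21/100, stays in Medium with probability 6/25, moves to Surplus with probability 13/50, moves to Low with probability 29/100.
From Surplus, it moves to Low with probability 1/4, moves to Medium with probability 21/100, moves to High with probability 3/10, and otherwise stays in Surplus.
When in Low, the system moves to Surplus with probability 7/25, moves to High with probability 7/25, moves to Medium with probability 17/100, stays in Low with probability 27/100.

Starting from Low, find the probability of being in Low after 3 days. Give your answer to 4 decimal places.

0.2567

Propagate the distribution vector 3 days from Low.
After 0 days: (0.0000, 0.0000, 0.0000, 1.0000)
After 1 day: (0.2800, 0.1700, 0.2800, 0.2700)
After 2 days: (0.2569, 0.2323, 0.2570, 0.2538)
After 3 days: (0.2535, 0.2325, 0.2574, 0.2567)
P(in Low after 3 days) = 0.2567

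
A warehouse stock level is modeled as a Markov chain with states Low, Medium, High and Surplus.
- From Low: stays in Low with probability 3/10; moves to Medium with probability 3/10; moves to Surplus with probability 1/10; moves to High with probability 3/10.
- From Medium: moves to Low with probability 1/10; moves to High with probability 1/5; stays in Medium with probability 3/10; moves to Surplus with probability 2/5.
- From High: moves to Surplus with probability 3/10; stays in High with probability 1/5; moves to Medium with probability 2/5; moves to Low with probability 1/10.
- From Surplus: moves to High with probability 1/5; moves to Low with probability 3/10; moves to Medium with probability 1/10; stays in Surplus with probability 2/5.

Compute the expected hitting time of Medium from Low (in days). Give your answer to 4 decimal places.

Let t(s) be the expected number of days to first reach Medium from state s, with t(Medium) = 0. Conditioning on the first day:
t(Low) = 1 + 0.3·t(Low) + 0.3·t(High) + 0.1·t(Surplus)
t(High) = 1 + 0.1·t(Low) + 0.2·t(High) + 0.3·t(Surplus)
t(Surplus) = 1 + 0.3·t(Low) + 0.2·t(High) + 0.4·t(Surplus)
Solving: t(Low) = 3.5426, t(High) = 3.4081, t(Surplus) = 4.5740.
Expected days from Low to Medium: 3.5426.

3.5426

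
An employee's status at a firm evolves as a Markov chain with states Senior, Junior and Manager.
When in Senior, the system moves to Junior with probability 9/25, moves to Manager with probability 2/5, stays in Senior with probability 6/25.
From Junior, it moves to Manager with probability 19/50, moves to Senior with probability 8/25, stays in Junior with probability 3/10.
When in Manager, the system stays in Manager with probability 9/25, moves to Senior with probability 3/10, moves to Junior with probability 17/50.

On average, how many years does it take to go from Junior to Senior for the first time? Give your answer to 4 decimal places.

Let t(s) be the expected number of years to first reach Senior from state s, with t(Senior) = 0. Conditioning on the first year:
t(Junior) = 1 + 0.3·t(Junior) + 0.38·t(Manager)
t(Manager) = 1 + 0.34·t(Junior) + 0.36·t(Manager)
Solving: t(Junior) = 3.1995, t(Manager) = 3.2622.
Expected years from Junior to Senior: 3.1995.

3.1995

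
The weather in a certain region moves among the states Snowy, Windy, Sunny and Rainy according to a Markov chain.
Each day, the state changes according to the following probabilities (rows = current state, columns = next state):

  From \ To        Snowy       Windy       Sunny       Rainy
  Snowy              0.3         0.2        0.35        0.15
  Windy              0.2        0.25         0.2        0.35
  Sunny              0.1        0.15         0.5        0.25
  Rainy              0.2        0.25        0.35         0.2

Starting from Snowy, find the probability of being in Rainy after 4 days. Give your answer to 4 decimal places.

Propagate the distribution vector 4 days from Snowy.
After 0 days: (1.0000, 0.0000, 0.0000, 0.0000)
After 1 day: (0.3000, 0.2000, 0.3500, 0.1500)
After 2 days: (0.1950, 0.2000, 0.3725, 0.2325)
After 3 days: (0.1823, 0.2030, 0.3759, 0.2389)
After 4 days: (0.1806, 0.2033, 0.3759, 0.2401)
P(in Rainy after 4 days) = 0.2401

0.2401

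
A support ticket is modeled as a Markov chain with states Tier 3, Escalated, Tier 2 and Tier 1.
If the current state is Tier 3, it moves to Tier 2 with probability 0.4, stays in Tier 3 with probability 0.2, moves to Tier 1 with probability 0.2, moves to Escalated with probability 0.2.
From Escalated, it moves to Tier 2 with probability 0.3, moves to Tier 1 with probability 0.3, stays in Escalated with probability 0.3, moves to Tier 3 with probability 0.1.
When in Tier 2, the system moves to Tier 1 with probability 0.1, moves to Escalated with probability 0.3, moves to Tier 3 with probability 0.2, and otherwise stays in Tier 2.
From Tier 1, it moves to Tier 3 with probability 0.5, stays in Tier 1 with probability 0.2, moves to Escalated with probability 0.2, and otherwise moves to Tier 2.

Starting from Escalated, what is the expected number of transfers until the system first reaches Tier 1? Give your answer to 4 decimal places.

4.6512

Let t(s) be the expected number of transfers to first reach Tier 1 from state s, with t(Tier 1) = 0. Conditioning on the first transfer:
t(Tier 3) = 1 + 0.2·t(Tier 3) + 0.2·t(Escalated) + 0.4·t(Tier 2)
t(Escalated) = 1 + 0.1·t(Tier 3) + 0.3·t(Escalated) + 0.3·t(Tier 2)
t(Tier 2) = 1 + 0.2·t(Tier 3) + 0.3·t(Escalated) + 0.4·t(Tier 2)
Solving: t(Tier 3) = 5.2907, t(Escalated) = 4.6512, t(Tier 2) = 5.7558.
Expected transfers from Escalated to Tier 1: 4.6512.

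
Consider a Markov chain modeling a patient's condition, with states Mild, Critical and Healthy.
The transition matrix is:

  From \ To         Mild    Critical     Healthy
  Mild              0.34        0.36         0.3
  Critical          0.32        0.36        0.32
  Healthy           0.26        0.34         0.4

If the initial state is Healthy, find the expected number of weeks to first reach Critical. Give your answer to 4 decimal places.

Let t(s) be the expected number of weeks to first reach Critical from state s, with t(Critical) = 0. Conditioning on the first week:
t(Mild) = 1 + 0.34·t(Mild) + 0.3·t(Healthy)
t(Healthy) = 1 + 0.26·t(Mild) + 0.4·t(Healthy)
Solving: t(Mild) = 2.8302, t(Healthy) = 2.8931.
Expected weeks from Healthy to Critical: 2.8931.

2.8931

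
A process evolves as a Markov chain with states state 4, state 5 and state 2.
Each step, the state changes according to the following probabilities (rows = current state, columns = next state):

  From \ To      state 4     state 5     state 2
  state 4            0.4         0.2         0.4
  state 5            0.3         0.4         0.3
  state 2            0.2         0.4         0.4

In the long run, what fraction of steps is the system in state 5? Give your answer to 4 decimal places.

Let the stationary distribution be π with π = πP and π_1 + π_2 + π_3 = 1.
π_1 = 0.4·π_1 + 0.3·π_2 + 0.2·π_3
π_2 = 0.2·π_1 + 0.4·π_2 + 0.4·π_3
Solving with the normalization constraint gives π = (0.2927, 0.3415, 0.3659).
So the stationary probability of state 5 is 0.3415.

0.3415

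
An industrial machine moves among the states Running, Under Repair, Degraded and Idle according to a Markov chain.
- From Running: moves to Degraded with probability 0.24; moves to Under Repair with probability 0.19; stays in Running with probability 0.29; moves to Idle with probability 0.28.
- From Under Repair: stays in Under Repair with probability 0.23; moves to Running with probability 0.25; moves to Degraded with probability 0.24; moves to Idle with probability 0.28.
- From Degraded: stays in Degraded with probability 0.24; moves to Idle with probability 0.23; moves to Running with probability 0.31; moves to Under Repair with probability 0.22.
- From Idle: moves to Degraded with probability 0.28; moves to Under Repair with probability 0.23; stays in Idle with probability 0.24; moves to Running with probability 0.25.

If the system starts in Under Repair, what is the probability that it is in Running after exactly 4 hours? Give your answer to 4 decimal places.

Propagate the distribution vector 4 hours from Under Repair.
After 0 hours: (0.0000, 1.0000, 0.0000, 0.0000)
After 1 hour: (0.2500, 0.2300, 0.2400, 0.2800)
After 2 hours: (0.2744, 0.2176, 0.2512, 0.2568)
After 3 hours: (0.2760, 0.2165, 0.2503, 0.2572)
After 4 hours: (0.2761, 0.2165, 0.2503, 0.2572)
P(in Running after 4 hours) = 0.2761

0.2761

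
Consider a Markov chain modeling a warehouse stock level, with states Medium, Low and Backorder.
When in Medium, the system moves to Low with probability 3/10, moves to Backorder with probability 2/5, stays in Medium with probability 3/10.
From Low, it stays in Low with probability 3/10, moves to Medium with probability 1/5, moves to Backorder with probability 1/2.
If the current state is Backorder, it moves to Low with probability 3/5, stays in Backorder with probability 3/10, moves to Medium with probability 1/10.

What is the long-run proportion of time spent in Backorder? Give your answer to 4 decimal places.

Let the stationary distribution be π with π = πP and π_1 + π_2 + π_3 = 1.
π_1 = 0.3·π_1 + 0.2·π_2 + 0.1·π_3
π_2 = 0.3·π_1 + 0.3·π_2 + 0.6·π_3
Solving with the normalization constraint gives π = (0.1776, 0.4206, 0.4019).
So the stationary probability of Backorder is 0.4019.

0.4019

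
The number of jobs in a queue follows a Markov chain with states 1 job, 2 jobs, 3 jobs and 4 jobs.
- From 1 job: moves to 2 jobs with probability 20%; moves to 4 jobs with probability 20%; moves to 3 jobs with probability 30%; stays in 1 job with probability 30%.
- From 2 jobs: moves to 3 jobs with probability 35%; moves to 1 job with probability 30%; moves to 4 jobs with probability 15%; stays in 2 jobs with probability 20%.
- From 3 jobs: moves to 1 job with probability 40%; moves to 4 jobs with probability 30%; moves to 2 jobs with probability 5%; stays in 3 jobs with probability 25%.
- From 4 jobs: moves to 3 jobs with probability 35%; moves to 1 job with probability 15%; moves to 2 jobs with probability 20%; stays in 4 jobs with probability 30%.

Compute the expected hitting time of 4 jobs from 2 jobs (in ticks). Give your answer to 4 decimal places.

4.7172

Let t(s) be the expected number of ticks to first reach 4 jobs from state s, with t(4 jobs) = 0. Conditioning on the first tick:
t(1 job) = 1 + 0.3·t(1 job) + 0.2·t(2 jobs) + 0.3·t(3 jobs)
t(2 jobs) = 1 + 0.3·t(1 job) + 0.2·t(2 jobs) + 0.35·t(3 jobs)
t(3 jobs) = 1 + 0.4·t(1 job) + 0.05·t(2 jobs) + 0.25·t(3 jobs)
Solving: t(1 job) = 4.5144, t(2 jobs) = 4.7172, t(3 jobs) = 4.0555.
Expected ticks from 2 jobs to 4 jobs: 4.7172.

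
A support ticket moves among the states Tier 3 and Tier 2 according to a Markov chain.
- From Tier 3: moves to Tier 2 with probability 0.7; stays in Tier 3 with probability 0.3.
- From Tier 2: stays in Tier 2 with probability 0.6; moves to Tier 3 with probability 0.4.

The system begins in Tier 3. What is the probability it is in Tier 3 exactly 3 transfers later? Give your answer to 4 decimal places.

Propagate the distribution vector 3 transfers from Tier 3.
After 0 transfers: (1.0000, 0.0000)
After 1 transfer: (0.3000, 0.7000)
After 2 transfers: (0.3700, 0.6300)
After 3 transfers: (0.3630, 0.6370)
P(in Tier 3 after 3 transfers) = 0.3630

0.3630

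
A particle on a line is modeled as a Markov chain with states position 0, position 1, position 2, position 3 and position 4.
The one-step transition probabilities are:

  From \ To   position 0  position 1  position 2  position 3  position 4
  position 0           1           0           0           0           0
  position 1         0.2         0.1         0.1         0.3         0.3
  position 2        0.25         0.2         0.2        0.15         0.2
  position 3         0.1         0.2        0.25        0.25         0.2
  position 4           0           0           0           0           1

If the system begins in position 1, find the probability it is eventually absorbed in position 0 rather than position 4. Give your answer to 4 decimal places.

Let h(s) be the probability of absorption at position 0 starting from transient state s. Then h(position 0) = 1 and h(position 4) = 0. By first-step analysis:
h(position 1) = 0.2·1 + 0.1·h(position 1) + 0.1·h(position 2) + 0.3·h(position 3) + 0.3·0
h(position 2) = 0.25·1 + 0.2·h(position 1) + 0.2·h(position 2) + 0.15·h(position 3) + 0.2·0
h(position 3) = 0.1·1 + 0.2·h(position 1) + 0.25·h(position 2) + 0.25·h(position 3) + 0.2·0
Solving: h(position 1) = 0.4127, h(position 2) = 0.4921, h(position 3) = 0.4074.
Starting from position 1, the probability is 0.4127.

0.4127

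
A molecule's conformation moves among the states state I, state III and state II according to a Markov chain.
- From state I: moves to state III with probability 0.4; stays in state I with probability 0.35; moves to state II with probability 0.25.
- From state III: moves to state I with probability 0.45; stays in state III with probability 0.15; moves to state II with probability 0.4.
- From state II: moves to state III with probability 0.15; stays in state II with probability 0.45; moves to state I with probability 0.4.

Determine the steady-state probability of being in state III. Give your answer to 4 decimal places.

Let the stationary distribution be π with π = πP and π_1 + π_2 + π_3 = 1.
π_1 = 0.35·π_1 + 0.45·π_2 + 0.4·π_3
π_2 = 0.4·π_1 + 0.15·π_2 + 0.15·π_3
Solving with the normalization constraint gives π = (0.3928, 0.2482, 0.3590).
So the stationary probability of state III is 0.2482.

0.2482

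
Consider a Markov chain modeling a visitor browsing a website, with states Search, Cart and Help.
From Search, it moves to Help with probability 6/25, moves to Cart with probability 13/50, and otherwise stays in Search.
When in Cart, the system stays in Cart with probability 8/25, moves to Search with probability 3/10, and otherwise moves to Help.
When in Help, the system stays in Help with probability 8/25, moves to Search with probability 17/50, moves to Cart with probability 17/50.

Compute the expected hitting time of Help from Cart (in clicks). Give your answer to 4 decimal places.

Let t(s) be the expected number of clicks to first reach Help from state s, with t(Help) = 0. Conditioning on the first click:
t(Search) = 1 + 0.5·t(Search) + 0.26·t(Cart)
t(Cart) = 1 + 0.3·t(Search) + 0.32·t(Cart)
Solving: t(Search) = 3.5878, t(Cart) = 3.0534.
Expected clicks from Cart to Help: 3.0534.

3.0534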